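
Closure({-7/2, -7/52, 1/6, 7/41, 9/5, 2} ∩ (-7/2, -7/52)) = ∅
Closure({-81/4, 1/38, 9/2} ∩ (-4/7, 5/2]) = {1/38}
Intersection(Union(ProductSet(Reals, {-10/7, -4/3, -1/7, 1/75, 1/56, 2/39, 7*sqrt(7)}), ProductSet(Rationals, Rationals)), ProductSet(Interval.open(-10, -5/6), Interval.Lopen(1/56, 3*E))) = Union(ProductSet(Intersection(Interval.open(-10, -5/6), Rationals), Intersection(Interval.Lopen(1/56, 3*E), Rationals)), ProductSet(Interval.open(-10, -5/6), {2/39}))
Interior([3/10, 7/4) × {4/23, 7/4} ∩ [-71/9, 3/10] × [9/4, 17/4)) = ∅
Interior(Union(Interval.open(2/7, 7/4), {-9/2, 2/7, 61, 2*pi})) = Interval.open(2/7, 7/4)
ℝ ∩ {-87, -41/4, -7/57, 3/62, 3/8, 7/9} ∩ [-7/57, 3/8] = {-7/57, 3/62, 3/8}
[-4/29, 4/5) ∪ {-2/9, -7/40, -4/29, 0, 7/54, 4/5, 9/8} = {-2/9, -7/40, 9/8} ∪ [-4/29, 4/5]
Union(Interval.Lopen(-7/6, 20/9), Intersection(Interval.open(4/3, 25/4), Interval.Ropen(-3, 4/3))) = Interval.Lopen(-7/6, 20/9)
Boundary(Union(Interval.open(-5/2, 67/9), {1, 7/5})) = {-5/2, 67/9}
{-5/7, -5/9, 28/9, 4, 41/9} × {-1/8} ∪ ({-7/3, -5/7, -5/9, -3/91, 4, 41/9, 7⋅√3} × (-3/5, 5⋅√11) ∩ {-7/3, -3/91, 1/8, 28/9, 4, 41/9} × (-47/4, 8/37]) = ({-5/7, -5/9, 28/9, 4, 41/9} × {-1/8}) ∪ ({-7/3, -3/91, 4, 41/9} × (-3/5, 8/37])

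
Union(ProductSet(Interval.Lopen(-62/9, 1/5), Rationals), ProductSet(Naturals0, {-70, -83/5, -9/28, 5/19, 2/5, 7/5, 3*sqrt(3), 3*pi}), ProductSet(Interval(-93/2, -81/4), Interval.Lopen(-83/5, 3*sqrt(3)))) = Union(ProductSet(Interval(-93/2, -81/4), Interval.Lopen(-83/5, 3*sqrt(3))), ProductSet(Interval.Lopen(-62/9, 1/5), Rationals), ProductSet(Naturals0, {-70, -83/5, -9/28, 5/19, 2/5, 7/5, 3*sqrt(3), 3*pi}))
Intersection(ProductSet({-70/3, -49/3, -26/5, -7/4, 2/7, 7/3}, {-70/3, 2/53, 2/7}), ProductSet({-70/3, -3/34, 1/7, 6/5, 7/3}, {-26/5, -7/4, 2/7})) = ProductSet({-70/3, 7/3}, {2/7})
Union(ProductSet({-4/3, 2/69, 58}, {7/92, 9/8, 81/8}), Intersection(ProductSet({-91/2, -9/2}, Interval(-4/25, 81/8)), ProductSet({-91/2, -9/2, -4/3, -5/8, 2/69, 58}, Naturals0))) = Union(ProductSet({-91/2, -9/2}, Range(0, 11, 1)), ProductSet({-4/3, 2/69, 58}, {7/92, 9/8, 81/8}))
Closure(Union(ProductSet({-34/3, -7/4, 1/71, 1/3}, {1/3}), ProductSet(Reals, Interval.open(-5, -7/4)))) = Union(ProductSet({-34/3, -7/4, 1/71, 1/3}, {1/3}), ProductSet(Reals, Interval(-5, -7/4)))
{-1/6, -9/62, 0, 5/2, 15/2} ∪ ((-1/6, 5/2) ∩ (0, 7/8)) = {-1/6, -9/62, 5/2, 15/2} ∪ [0, 7/8)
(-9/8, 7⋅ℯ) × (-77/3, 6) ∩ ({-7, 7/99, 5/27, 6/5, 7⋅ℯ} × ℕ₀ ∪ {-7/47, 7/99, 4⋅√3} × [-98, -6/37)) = ({7/99, 5/27, 6/5} × {0, 1, …, 5}) ∪ ({-7/47, 7/99, 4⋅√3} × (-77/3, -6/37))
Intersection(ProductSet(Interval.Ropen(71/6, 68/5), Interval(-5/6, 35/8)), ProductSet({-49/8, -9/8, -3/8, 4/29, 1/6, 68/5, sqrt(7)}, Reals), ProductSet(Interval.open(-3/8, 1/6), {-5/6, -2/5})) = EmptySet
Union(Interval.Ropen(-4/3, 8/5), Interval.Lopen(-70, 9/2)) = Interval.Lopen(-70, 9/2)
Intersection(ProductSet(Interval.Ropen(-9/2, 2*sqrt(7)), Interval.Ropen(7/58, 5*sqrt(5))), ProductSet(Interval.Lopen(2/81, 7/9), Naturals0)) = ProductSet(Interval.Lopen(2/81, 7/9), Range(1, 12, 1))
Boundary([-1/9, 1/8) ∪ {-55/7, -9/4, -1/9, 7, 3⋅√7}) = {-55/7, -9/4, -1/9, 1/8, 7, 3⋅√7}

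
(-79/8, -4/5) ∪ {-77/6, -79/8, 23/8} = {-77/6, 23/8} ∪ [-79/8, -4/5)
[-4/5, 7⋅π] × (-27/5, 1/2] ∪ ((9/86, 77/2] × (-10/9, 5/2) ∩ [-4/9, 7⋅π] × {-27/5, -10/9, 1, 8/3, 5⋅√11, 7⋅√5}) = ((9/86, 7⋅π] × {1}) ∪ ([-4/5, 7⋅π] × (-27/5, 1/2])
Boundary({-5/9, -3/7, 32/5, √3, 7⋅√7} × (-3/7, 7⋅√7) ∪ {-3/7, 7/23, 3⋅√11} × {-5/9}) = ({-3/7, 7/23, 3⋅√11} × {-5/9}) ∪ ({-5/9, -3/7, 32/5, √3, 7⋅√7} × [-3/7, 7⋅√7])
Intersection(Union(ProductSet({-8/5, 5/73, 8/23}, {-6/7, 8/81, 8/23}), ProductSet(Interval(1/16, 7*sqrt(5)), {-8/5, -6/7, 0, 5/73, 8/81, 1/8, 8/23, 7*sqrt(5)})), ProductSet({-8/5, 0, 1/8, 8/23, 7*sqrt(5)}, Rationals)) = Union(ProductSet({-8/5, 8/23}, {-6/7, 8/81, 8/23}), ProductSet({1/8, 8/23, 7*sqrt(5)}, {-8/5, -6/7, 0, 5/73, 8/81, 1/8, 8/23}))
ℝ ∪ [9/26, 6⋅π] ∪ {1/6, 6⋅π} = (-∞, ∞)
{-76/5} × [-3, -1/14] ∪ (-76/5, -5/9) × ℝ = ((-76/5, -5/9) × ℝ) ∪ ({-76/5} × [-3, -1/14])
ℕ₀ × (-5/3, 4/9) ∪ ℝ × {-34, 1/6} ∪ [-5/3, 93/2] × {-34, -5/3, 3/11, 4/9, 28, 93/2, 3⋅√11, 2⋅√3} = (ℝ × {-34, 1/6}) ∪ (ℕ₀ × (-5/3, 4/9)) ∪ ([-5/3, 93/2] × {-34, -5/3, 3/11, 4/9, 28, 93/2, 3⋅√11, 2⋅√3})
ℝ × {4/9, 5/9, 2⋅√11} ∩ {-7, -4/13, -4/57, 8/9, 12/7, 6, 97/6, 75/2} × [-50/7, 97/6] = {-7, -4/13, -4/57, 8/9, 12/7, 6, 97/6, 75/2} × {4/9, 5/9, 2⋅√11}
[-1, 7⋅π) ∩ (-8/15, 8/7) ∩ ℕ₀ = {0, 1}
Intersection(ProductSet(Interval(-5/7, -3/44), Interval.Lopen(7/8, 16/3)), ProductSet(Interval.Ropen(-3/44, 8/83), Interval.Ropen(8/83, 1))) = ProductSet({-3/44}, Interval.open(7/8, 1))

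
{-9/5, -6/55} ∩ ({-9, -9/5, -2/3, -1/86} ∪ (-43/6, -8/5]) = {-9/5}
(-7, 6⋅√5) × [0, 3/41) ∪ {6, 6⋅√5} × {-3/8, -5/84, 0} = ({6, 6⋅√5} × {-3/8, -5/84, 0}) ∪ ((-7, 6⋅√5) × [0, 3/41))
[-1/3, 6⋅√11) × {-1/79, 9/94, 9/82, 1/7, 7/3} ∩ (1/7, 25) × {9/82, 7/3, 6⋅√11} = (1/7, 6⋅√11) × {9/82, 7/3}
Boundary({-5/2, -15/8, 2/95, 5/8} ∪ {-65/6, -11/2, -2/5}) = {-65/6, -11/2, -5/2, -15/8, -2/5, 2/95, 5/8}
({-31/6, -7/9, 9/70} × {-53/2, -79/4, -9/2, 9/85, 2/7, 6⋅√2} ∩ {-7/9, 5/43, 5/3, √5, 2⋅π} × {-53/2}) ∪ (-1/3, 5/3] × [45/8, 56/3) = ({-7/9} × {-53/2}) ∪ ((-1/3, 5/3] × [45/8, 56/3))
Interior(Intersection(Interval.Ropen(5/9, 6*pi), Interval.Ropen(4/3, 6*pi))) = Interval.open(4/3, 6*pi)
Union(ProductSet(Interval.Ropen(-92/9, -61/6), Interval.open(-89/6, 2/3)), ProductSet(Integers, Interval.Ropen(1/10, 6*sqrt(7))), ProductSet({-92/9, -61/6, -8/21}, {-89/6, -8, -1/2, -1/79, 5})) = Union(ProductSet({-92/9, -61/6, -8/21}, {-89/6, -8, -1/2, -1/79, 5}), ProductSet(Integers, Interval.Ropen(1/10, 6*sqrt(7))), ProductSet(Interval.Ropen(-92/9, -61/6), Interval.open(-89/6, 2/3)))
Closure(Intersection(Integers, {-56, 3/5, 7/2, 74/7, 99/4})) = {-56}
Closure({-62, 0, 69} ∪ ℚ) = ℝ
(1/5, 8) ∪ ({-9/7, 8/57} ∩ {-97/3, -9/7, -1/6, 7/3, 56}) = {-9/7} ∪ (1/5, 8)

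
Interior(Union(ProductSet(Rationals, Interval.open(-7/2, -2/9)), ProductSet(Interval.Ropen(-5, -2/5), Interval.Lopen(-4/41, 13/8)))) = ProductSet(Interval.open(-5, -2/5), Interval.open(-4/41, 13/8))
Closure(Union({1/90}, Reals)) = Reals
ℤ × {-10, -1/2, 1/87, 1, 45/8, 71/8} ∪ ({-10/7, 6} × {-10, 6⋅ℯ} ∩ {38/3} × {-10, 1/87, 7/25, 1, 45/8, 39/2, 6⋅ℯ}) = ℤ × {-10, -1/2, 1/87, 1, 45/8, 71/8}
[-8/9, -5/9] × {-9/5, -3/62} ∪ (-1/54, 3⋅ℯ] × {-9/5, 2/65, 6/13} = ([-8/9, -5/9] × {-9/5, -3/62}) ∪ ((-1/54, 3⋅ℯ] × {-9/5, 2/65, 6/13})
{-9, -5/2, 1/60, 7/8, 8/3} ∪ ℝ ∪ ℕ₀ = ℝ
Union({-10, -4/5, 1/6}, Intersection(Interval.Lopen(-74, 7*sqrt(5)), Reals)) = Interval.Lopen(-74, 7*sqrt(5))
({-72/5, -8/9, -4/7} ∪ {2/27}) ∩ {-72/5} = {-72/5}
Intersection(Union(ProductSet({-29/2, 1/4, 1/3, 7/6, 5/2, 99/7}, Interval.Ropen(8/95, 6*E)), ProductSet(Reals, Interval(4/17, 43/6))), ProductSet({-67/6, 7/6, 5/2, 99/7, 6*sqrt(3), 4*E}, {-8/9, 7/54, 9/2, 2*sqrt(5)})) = Union(ProductSet({7/6, 5/2, 99/7}, {7/54, 9/2, 2*sqrt(5)}), ProductSet({-67/6, 7/6, 5/2, 99/7, 6*sqrt(3), 4*E}, {9/2, 2*sqrt(5)}))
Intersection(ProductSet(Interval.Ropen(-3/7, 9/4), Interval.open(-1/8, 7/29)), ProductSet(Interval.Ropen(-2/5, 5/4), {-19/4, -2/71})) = ProductSet(Interval.Ropen(-2/5, 5/4), {-2/71})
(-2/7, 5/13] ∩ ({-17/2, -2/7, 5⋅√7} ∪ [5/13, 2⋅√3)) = {5/13}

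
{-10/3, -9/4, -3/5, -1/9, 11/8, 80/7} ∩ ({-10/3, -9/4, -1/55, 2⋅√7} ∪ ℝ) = {-10/3, -9/4, -3/5, -1/9, 11/8, 80/7}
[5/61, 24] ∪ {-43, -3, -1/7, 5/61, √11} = {-43, -3, -1/7} ∪ [5/61, 24]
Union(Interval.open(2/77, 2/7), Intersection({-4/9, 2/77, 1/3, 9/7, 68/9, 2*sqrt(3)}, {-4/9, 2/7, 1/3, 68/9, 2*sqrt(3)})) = Union({-4/9, 1/3, 68/9, 2*sqrt(3)}, Interval.open(2/77, 2/7))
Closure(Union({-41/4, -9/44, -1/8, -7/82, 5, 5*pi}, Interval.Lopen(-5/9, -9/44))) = Union({-41/4, -1/8, -7/82, 5, 5*pi}, Interval(-5/9, -9/44))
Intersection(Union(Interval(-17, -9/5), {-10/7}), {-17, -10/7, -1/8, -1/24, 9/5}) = {-17, -10/7}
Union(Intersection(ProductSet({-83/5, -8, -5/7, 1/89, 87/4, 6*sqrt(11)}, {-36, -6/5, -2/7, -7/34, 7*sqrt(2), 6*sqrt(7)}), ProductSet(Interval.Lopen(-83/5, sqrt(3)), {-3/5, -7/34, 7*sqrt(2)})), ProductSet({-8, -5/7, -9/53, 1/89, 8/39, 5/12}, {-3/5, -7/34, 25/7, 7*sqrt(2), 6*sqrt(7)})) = ProductSet({-8, -5/7, -9/53, 1/89, 8/39, 5/12}, {-3/5, -7/34, 25/7, 7*sqrt(2), 6*sqrt(7)})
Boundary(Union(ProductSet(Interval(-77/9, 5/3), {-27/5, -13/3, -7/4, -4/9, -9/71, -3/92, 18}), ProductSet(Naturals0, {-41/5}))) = Union(ProductSet(Interval(-77/9, 5/3), {-27/5, -13/3, -7/4, -4/9, -9/71, -3/92, 18}), ProductSet(Naturals0, {-41/5}))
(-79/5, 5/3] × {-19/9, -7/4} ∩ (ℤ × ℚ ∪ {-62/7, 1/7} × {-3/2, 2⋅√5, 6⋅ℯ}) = {-15, -14, …, 1} × {-19/9, -7/4}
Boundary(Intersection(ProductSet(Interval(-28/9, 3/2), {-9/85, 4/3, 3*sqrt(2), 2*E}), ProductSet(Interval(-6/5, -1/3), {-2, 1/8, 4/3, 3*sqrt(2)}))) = ProductSet(Interval(-6/5, -1/3), {4/3, 3*sqrt(2)})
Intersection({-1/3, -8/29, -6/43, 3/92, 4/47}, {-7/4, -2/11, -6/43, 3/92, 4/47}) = {-6/43, 3/92, 4/47}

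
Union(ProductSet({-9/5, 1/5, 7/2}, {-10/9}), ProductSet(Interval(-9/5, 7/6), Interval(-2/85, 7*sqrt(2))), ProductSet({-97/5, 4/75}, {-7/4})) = Union(ProductSet({-97/5, 4/75}, {-7/4}), ProductSet({-9/5, 1/5, 7/2}, {-10/9}), ProductSet(Interval(-9/5, 7/6), Interval(-2/85, 7*sqrt(2))))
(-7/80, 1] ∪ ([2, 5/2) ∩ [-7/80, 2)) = (-7/80, 1]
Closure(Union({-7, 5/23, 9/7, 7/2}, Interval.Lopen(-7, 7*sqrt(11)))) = Interval(-7, 7*sqrt(11))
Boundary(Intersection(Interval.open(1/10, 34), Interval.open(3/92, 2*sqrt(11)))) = {1/10, 2*sqrt(11)}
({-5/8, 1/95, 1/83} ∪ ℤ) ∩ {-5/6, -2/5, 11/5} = ∅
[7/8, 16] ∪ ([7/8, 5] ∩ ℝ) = [7/8, 16]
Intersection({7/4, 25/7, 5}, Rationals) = {7/4, 25/7, 5}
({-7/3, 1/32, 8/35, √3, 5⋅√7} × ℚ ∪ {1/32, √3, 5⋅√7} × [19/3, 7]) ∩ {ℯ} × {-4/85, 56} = ∅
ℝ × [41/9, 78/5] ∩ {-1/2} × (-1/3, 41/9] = {-1/2} × {41/9}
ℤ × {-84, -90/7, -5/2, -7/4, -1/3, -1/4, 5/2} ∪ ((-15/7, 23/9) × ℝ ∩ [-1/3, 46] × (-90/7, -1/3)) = (ℤ × {-84, -90/7, -5/2, -7/4, -1/3, -1/4, 5/2}) ∪ ([-1/3, 23/9) × (-90/7, -1/3))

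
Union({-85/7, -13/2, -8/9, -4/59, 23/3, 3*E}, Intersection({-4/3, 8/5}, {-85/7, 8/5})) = {-85/7, -13/2, -8/9, -4/59, 8/5, 23/3, 3*E}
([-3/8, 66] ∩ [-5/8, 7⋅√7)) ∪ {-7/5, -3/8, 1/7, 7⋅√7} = {-7/5} ∪ [-3/8, 7⋅√7]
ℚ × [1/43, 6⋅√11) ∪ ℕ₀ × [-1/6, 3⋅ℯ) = (ℕ₀ × [-1/6, 3⋅ℯ)) ∪ (ℚ × [1/43, 6⋅√11))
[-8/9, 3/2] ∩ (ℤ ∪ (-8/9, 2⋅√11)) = (-8/9, 3/2] ∪ {0, 1}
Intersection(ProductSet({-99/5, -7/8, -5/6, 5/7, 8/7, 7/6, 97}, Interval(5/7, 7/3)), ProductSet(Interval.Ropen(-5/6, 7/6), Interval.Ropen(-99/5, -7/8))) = EmptySet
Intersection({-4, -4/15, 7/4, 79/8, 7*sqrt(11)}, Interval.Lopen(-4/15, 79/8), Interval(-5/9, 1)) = EmptySet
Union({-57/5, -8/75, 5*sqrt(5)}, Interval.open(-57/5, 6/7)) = Union({5*sqrt(5)}, Interval.Ropen(-57/5, 6/7))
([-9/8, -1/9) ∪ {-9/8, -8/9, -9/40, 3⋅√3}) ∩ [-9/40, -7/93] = [-9/40, -1/9)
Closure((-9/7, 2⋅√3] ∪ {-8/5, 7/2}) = {-8/5, 7/2} ∪ [-9/7, 2⋅√3]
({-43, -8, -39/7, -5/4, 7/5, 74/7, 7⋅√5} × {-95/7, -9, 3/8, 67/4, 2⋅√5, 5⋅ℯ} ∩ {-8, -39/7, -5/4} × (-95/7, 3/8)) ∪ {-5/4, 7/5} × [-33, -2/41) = ({-8, -39/7, -5/4} × {-9}) ∪ ({-5/4, 7/5} × [-33, -2/41))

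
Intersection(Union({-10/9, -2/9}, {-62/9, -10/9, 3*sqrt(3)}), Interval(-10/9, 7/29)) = {-10/9, -2/9}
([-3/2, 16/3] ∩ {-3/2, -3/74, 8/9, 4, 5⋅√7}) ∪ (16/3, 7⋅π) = {-3/2, -3/74, 8/9, 4} ∪ (16/3, 7⋅π)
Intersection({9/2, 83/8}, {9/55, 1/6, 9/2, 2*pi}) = {9/2}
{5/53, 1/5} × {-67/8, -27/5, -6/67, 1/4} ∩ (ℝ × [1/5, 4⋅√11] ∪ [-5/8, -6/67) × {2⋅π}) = {5/53, 1/5} × {1/4}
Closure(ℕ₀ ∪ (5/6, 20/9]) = ℕ₀ ∪ [5/6, 20/9] ∪ (ℕ₀ \ (5/6, 20/9))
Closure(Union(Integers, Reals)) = Reals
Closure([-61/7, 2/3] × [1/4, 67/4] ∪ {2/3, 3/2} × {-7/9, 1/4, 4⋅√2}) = ([-61/7, 2/3] × [1/4, 67/4]) ∪ ({2/3, 3/2} × {-7/9, 1/4, 4⋅√2})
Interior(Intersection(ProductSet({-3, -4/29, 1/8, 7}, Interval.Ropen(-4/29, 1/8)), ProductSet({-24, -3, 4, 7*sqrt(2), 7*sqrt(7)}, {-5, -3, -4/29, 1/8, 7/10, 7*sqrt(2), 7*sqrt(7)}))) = EmptySet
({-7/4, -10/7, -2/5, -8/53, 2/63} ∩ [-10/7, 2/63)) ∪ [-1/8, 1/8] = {-10/7, -2/5, -8/53} ∪ [-1/8, 1/8]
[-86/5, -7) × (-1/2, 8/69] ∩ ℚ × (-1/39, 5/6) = (ℚ ∩ [-86/5, -7)) × (-1/39, 8/69]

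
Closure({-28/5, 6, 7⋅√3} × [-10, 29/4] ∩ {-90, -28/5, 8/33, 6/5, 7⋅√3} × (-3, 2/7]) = {-28/5, 7⋅√3} × [-3, 2/7]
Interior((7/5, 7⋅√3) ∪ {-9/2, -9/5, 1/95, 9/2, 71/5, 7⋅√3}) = (7/5, 7⋅√3)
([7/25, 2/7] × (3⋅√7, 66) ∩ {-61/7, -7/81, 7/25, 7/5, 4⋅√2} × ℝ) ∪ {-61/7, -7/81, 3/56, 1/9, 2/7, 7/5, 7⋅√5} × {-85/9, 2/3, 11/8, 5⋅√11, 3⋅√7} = ({7/25} × (3⋅√7, 66)) ∪ ({-61/7, -7/81, 3/56, 1/9, 2/7, 7/5, 7⋅√5} × {-85/9, 2/3, 11/8, 5⋅√11, 3⋅√7})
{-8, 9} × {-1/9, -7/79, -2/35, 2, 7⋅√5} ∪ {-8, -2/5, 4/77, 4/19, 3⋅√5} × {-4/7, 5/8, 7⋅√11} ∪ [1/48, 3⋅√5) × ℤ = ([1/48, 3⋅√5) × ℤ) ∪ ({-8, 9} × {-1/9, -7/79, -2/35, 2, 7⋅√5}) ∪ ({-8, -2/5, 4/77, 4/19, 3⋅√5} × {-4/7, 5/8, 7⋅√11})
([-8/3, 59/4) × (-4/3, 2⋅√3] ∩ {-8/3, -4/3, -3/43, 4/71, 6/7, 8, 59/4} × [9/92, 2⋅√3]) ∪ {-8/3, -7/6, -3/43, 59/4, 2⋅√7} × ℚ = ({-8/3, -7/6, -3/43, 59/4, 2⋅√7} × ℚ) ∪ ({-8/3, -4/3, -3/43, 4/71, 6/7, 8} × [9/92, 2⋅√3])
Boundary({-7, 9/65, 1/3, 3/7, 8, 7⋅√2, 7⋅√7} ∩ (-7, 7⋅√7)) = {9/65, 1/3, 3/7, 8, 7⋅√2}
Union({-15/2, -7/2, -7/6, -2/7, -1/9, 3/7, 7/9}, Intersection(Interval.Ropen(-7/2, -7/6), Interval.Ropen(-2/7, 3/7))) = {-15/2, -7/2, -7/6, -2/7, -1/9, 3/7, 7/9}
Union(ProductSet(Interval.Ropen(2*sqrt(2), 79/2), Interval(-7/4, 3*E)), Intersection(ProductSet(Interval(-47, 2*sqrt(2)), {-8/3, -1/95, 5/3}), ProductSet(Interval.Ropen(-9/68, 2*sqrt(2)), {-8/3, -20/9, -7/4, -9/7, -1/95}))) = Union(ProductSet(Interval.Ropen(-9/68, 2*sqrt(2)), {-8/3, -1/95}), ProductSet(Interval.Ropen(2*sqrt(2), 79/2), Interval(-7/4, 3*E)))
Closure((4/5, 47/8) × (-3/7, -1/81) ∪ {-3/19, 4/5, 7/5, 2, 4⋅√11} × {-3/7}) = ({4/5, 47/8} × [-3/7, -1/81]) ∪ ([4/5, 47/8] × {-3/7, -1/81}) ∪ ((4/5, 47/8) × (-3/7, -1/81)) ∪ ({-3/19, 4/5, 7/5, 2, 4⋅√11} × {-3/7})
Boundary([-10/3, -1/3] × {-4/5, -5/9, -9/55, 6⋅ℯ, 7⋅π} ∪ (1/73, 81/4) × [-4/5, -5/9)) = ({1/73, 81/4} × [-4/5, -5/9]) ∪ ([1/73, 81/4] × {-4/5, -5/9}) ∪ ([-10/3, -1/3] × {-4/5, -5/9, -9/55, 6⋅ℯ, 7⋅π})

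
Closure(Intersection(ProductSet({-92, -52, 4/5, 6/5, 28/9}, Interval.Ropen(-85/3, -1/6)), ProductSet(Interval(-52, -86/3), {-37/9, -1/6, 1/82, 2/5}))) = ProductSet({-52}, {-37/9})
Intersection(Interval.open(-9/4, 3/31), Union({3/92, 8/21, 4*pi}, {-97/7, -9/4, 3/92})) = {3/92}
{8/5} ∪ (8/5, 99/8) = [8/5, 99/8)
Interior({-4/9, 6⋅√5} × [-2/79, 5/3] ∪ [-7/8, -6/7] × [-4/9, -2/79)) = (-7/8, -6/7) × (-4/9, -2/79)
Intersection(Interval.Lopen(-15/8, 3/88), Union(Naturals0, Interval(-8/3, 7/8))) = Union(Interval.Lopen(-15/8, 3/88), Range(0, 1, 1))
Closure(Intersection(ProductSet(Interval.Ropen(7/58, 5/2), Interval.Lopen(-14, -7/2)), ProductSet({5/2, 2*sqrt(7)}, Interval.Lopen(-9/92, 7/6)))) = EmptySet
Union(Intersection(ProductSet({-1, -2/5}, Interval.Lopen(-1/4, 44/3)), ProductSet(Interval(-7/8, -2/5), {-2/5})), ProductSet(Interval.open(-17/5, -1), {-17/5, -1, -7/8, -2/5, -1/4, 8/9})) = ProductSet(Interval.open(-17/5, -1), {-17/5, -1, -7/8, -2/5, -1/4, 8/9})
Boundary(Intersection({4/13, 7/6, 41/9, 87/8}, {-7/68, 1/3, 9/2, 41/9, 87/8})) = {41/9, 87/8}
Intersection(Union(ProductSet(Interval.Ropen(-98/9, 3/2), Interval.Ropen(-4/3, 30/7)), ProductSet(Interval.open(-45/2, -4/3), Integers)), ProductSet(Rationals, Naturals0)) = Union(ProductSet(Intersection(Interval.open(-45/2, -4/3), Rationals), Naturals0), ProductSet(Intersection(Interval.Ropen(-98/9, 3/2), Rationals), Range(0, 5, 1)))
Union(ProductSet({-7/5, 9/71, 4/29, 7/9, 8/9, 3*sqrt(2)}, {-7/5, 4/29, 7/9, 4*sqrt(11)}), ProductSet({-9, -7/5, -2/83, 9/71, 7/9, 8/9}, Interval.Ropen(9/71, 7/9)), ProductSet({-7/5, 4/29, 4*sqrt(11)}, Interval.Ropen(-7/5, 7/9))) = Union(ProductSet({-7/5, 4/29, 4*sqrt(11)}, Interval.Ropen(-7/5, 7/9)), ProductSet({-9, -7/5, -2/83, 9/71, 7/9, 8/9}, Interval.Ropen(9/71, 7/9)), ProductSet({-7/5, 9/71, 4/29, 7/9, 8/9, 3*sqrt(2)}, {-7/5, 4/29, 7/9, 4*sqrt(11)}))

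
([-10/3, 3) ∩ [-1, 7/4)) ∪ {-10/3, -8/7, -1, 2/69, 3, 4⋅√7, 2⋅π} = {-10/3, -8/7, 3, 4⋅√7, 2⋅π} ∪ [-1, 7/4)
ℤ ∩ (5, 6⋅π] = {6, 7, …, 18}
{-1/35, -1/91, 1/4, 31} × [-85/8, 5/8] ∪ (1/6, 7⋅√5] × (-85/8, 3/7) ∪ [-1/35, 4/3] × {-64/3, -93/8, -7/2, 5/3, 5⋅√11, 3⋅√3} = ({-1/35, -1/91, 1/4, 31} × [-85/8, 5/8]) ∪ ((1/6, 7⋅√5] × (-85/8, 3/7)) ∪ ([-1/35, 4/3] × {-64/3, -93/8, -7/2, 5/3, 5⋅√11, 3⋅√3})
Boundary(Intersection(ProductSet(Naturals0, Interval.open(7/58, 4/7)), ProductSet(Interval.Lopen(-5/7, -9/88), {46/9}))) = EmptySet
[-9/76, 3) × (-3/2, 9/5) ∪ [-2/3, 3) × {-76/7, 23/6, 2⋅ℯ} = ([-9/76, 3) × (-3/2, 9/5)) ∪ ([-2/3, 3) × {-76/7, 23/6, 2⋅ℯ})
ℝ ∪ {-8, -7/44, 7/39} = ℝ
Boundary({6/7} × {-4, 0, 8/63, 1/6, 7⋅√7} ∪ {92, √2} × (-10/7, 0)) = ({92, √2} × [-10/7, 0]) ∪ ({6/7} × {-4, 0, 8/63, 1/6, 7⋅√7})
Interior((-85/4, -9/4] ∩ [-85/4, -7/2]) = (-85/4, -7/2)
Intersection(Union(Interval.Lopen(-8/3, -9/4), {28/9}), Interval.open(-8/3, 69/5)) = Union({28/9}, Interval.Lopen(-8/3, -9/4))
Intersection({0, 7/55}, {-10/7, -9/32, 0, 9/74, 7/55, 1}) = {0, 7/55}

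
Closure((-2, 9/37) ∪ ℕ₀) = [-2, 9/37] ∪ ℕ₀ ∪ (ℕ₀ \ (-2, 9/37))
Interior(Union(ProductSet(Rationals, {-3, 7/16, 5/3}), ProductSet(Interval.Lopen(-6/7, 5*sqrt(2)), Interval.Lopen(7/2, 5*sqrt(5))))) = ProductSet(Interval.open(-6/7, 5*sqrt(2)), Interval.open(7/2, 5*sqrt(5)))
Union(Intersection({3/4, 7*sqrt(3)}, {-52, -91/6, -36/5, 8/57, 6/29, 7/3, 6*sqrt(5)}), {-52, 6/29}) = {-52, 6/29}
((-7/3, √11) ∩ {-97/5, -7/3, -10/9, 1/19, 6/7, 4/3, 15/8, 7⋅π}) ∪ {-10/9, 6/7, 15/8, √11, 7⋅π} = {-10/9, 1/19, 6/7, 4/3, 15/8, √11, 7⋅π}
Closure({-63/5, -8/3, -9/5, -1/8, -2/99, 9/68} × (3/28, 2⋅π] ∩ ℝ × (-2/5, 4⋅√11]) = {-63/5, -8/3, -9/5, -1/8, -2/99, 9/68} × [3/28, 2⋅π]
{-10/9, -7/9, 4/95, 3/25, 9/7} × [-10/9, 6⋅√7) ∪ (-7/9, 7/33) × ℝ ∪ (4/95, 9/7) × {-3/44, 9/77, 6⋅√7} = ((-7/9, 7/33) × ℝ) ∪ ((4/95, 9/7) × {-3/44, 9/77, 6⋅√7}) ∪ ({-10/9, -7/9, 4/95, 3/25, 9/7} × [-10/9, 6⋅√7))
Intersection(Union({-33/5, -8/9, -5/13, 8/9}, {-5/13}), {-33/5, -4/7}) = {-33/5}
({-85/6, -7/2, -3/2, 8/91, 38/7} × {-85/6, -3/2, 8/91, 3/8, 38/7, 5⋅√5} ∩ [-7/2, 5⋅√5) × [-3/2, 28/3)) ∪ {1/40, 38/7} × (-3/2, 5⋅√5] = ({-7/2, -3/2, 8/91, 38/7} × {-3/2, 8/91, 3/8, 38/7}) ∪ ({1/40, 38/7} × (-3/2, 5⋅√5])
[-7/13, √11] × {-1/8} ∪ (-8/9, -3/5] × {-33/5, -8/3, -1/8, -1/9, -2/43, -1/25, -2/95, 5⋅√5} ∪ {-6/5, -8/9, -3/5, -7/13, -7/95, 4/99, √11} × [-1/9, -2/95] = ([-7/13, √11] × {-1/8}) ∪ ({-6/5, -8/9, -3/5, -7/13, -7/95, 4/99, √11} × [-1/9, -2/95]) ∪ ((-8/9, -3/5] × {-33/5, -8/3, -1/8, -1/9, -2/43, -1/25, -2/95, 5⋅√5})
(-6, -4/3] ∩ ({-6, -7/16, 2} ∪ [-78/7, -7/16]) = (-6, -4/3]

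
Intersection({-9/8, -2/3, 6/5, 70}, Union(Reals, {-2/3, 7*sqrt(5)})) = {-9/8, -2/3, 6/5, 70}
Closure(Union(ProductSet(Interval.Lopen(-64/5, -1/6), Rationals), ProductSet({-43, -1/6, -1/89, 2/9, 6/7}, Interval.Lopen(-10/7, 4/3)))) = Union(ProductSet({-43, -1/6, -1/89, 2/9, 6/7}, Interval(-10/7, 4/3)), ProductSet(Interval(-64/5, -1/6), Reals))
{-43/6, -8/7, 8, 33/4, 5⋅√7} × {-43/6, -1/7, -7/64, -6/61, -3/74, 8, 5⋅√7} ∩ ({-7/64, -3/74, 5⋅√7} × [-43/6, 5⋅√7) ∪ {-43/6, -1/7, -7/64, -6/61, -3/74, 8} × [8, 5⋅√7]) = ({-43/6, 8} × {8, 5⋅√7}) ∪ ({5⋅√7} × {-43/6, -1/7, -7/64, -6/61, -3/74, 8})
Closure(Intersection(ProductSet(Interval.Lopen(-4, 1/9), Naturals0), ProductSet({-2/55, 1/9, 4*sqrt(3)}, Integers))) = ProductSet({-2/55, 1/9}, Naturals0)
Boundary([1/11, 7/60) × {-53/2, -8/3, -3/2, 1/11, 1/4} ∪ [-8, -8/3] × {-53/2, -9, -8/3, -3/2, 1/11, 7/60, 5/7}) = ([1/11, 7/60] × {-53/2, -8/3, -3/2, 1/11, 1/4}) ∪ ([-8, -8/3] × {-53/2, -9, -8/3, -3/2, 1/11, 7/60, 5/7})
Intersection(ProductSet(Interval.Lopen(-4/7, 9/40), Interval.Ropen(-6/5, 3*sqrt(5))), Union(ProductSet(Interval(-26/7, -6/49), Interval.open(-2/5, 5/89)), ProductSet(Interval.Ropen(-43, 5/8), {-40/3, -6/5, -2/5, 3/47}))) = Union(ProductSet(Interval.Lopen(-4/7, -6/49), Interval.open(-2/5, 5/89)), ProductSet(Interval.Lopen(-4/7, 9/40), {-6/5, -2/5, 3/47}))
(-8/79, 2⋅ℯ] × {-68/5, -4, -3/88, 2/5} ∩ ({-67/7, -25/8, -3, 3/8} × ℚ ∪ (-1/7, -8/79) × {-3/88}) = {3/8} × {-68/5, -4, -3/88, 2/5}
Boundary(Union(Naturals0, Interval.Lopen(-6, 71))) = Union(Complement(Naturals0, Interval.open(-6, 71)), {-6})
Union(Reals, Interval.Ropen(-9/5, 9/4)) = Interval(-oo, oo)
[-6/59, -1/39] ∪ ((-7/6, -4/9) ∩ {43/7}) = [-6/59, -1/39]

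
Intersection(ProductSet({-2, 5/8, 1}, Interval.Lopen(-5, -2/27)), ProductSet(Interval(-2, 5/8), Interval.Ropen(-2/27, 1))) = ProductSet({-2, 5/8}, {-2/27})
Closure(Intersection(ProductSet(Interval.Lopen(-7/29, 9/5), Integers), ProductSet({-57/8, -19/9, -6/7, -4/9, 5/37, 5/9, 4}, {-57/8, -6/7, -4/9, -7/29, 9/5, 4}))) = ProductSet({5/37, 5/9}, {4})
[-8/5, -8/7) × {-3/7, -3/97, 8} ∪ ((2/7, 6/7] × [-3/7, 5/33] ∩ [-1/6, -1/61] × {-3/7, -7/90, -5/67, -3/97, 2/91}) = [-8/5, -8/7) × {-3/7, -3/97, 8}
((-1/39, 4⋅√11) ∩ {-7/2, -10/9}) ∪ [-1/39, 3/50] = [-1/39, 3/50]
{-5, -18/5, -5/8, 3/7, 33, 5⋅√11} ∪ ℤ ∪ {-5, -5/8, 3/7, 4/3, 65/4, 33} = ℤ ∪ {-18/5, -5/8, 3/7, 4/3, 65/4, 5⋅√11}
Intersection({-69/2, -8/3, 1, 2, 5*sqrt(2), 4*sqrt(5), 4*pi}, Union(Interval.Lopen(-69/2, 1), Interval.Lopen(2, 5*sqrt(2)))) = {-8/3, 1, 5*sqrt(2)}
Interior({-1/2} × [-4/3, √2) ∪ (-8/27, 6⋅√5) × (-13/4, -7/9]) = (-8/27, 6⋅√5) × (-13/4, -7/9)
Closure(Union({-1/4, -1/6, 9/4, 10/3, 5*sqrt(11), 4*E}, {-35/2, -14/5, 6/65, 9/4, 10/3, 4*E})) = {-35/2, -14/5, -1/4, -1/6, 6/65, 9/4, 10/3, 5*sqrt(11), 4*E}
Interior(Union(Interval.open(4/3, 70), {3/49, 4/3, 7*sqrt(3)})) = Interval.open(4/3, 70)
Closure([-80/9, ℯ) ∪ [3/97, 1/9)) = [-80/9, ℯ]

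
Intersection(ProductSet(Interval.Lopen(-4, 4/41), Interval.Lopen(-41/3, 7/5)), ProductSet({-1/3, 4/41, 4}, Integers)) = ProductSet({-1/3, 4/41}, Range(-13, 2, 1))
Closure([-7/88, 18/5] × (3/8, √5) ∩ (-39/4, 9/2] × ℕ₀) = [-7/88, 18/5] × {1, 2}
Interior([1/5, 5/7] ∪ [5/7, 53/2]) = (1/5, 53/2)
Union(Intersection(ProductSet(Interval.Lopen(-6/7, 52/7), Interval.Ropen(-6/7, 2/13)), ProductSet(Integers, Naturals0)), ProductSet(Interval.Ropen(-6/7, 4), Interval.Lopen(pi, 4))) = Union(ProductSet(Interval.Ropen(-6/7, 4), Interval.Lopen(pi, 4)), ProductSet(Range(0, 8, 1), Range(0, 1, 1)))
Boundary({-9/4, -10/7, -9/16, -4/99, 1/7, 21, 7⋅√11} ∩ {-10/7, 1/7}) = {-10/7, 1/7}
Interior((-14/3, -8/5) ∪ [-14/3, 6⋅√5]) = (-14/3, 6⋅√5)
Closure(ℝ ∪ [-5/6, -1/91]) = (-∞, ∞)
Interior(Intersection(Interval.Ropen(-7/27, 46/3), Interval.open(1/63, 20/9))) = Interval.open(1/63, 20/9)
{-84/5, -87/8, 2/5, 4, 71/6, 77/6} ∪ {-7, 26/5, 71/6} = {-84/5, -87/8, -7, 2/5, 4, 26/5, 71/6, 77/6}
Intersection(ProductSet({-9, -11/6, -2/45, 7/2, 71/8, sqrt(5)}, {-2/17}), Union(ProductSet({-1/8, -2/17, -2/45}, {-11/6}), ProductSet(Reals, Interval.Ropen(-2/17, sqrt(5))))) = ProductSet({-9, -11/6, -2/45, 7/2, 71/8, sqrt(5)}, {-2/17})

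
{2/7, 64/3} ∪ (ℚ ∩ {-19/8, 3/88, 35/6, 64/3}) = {-19/8, 3/88, 2/7, 35/6, 64/3}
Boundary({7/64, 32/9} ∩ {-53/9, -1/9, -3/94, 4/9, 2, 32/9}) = {32/9}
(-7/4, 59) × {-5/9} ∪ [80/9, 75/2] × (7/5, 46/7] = ((-7/4, 59) × {-5/9}) ∪ ([80/9, 75/2] × (7/5, 46/7])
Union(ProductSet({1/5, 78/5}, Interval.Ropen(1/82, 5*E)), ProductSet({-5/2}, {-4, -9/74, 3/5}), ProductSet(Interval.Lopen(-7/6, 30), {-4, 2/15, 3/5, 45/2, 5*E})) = Union(ProductSet({-5/2}, {-4, -9/74, 3/5}), ProductSet({1/5, 78/5}, Interval.Ropen(1/82, 5*E)), ProductSet(Interval.Lopen(-7/6, 30), {-4, 2/15, 3/5, 45/2, 5*E}))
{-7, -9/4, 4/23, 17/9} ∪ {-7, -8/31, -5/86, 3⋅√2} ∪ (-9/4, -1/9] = {-7, -5/86, 4/23, 17/9, 3⋅√2} ∪ [-9/4, -1/9]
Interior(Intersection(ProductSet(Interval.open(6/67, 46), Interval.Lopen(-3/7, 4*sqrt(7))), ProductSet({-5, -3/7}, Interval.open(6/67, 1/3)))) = EmptySet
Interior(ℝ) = ℝ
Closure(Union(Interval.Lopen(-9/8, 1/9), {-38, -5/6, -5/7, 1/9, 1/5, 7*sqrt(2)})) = Union({-38, 1/5, 7*sqrt(2)}, Interval(-9/8, 1/9))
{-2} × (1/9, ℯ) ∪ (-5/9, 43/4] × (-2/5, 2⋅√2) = ({-2} × (1/9, ℯ)) ∪ ((-5/9, 43/4] × (-2/5, 2⋅√2))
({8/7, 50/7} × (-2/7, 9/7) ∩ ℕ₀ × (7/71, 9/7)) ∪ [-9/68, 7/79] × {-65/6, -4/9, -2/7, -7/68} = [-9/68, 7/79] × {-65/6, -4/9, -2/7, -7/68}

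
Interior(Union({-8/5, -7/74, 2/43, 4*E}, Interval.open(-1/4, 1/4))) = Interval.open(-1/4, 1/4)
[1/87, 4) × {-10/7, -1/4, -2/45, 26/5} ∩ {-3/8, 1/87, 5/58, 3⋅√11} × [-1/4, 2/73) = {1/87, 5/58} × {-1/4, -2/45}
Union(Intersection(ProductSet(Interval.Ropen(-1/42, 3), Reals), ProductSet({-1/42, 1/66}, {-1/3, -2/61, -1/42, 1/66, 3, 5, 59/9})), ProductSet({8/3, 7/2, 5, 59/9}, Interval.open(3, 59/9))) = Union(ProductSet({-1/42, 1/66}, {-1/3, -2/61, -1/42, 1/66, 3, 5, 59/9}), ProductSet({8/3, 7/2, 5, 59/9}, Interval.open(3, 59/9)))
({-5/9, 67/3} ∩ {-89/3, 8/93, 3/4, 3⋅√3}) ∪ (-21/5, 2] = (-21/5, 2]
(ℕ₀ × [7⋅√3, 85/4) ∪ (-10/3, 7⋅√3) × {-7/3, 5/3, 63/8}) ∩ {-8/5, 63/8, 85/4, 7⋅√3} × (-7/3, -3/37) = ∅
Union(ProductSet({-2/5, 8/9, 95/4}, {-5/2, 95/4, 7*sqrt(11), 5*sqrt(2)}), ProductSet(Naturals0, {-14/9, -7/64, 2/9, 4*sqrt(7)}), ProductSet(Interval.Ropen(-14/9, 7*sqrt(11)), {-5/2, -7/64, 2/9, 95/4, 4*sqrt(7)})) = Union(ProductSet({-2/5, 8/9, 95/4}, {-5/2, 95/4, 7*sqrt(11), 5*sqrt(2)}), ProductSet(Interval.Ropen(-14/9, 7*sqrt(11)), {-5/2, -7/64, 2/9, 95/4, 4*sqrt(7)}), ProductSet(Naturals0, {-14/9, -7/64, 2/9, 4*sqrt(7)}))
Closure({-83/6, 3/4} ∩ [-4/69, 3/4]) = {3/4}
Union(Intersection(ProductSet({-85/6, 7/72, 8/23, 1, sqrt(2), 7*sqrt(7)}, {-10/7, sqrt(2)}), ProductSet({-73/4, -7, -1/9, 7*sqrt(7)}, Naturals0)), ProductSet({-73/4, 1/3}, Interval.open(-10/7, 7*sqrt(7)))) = ProductSet({-73/4, 1/3}, Interval.open(-10/7, 7*sqrt(7)))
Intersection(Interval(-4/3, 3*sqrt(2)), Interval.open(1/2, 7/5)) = Interval.open(1/2, 7/5)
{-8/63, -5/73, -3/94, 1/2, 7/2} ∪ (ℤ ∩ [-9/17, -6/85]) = {-8/63, -5/73, -3/94, 1/2, 7/2}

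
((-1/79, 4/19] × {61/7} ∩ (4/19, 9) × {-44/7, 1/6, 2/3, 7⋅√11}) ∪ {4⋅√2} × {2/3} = {4⋅√2} × {2/3}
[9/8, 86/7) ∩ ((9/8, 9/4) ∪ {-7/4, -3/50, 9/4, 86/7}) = (9/8, 9/4]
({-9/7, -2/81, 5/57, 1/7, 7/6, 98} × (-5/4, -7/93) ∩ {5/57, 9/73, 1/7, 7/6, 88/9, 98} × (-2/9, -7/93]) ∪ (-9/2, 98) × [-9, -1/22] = ({5/57, 1/7, 7/6, 98} × (-2/9, -7/93)) ∪ ((-9/2, 98) × [-9, -1/22])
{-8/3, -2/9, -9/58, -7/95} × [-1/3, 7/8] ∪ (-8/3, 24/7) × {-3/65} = ((-8/3, 24/7) × {-3/65}) ∪ ({-8/3, -2/9, -9/58, -7/95} × [-1/3, 7/8])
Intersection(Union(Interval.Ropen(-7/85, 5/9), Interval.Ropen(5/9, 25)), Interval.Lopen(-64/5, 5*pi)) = Interval(-7/85, 5*pi)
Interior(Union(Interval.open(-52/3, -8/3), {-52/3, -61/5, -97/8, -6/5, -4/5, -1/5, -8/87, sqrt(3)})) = Interval.open(-52/3, -8/3)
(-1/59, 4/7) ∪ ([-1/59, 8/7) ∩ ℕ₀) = (-1/59, 4/7) ∪ {0, 1}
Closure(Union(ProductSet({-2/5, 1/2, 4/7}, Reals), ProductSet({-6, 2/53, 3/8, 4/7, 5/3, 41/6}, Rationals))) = ProductSet({-6, -2/5, 2/53, 3/8, 1/2, 4/7, 5/3, 41/6}, Reals)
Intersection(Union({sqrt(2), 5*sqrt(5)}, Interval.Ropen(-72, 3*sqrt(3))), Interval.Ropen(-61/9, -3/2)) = Interval.Ropen(-61/9, -3/2)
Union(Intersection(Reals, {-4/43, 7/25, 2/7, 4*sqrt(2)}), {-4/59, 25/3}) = {-4/43, -4/59, 7/25, 2/7, 25/3, 4*sqrt(2)}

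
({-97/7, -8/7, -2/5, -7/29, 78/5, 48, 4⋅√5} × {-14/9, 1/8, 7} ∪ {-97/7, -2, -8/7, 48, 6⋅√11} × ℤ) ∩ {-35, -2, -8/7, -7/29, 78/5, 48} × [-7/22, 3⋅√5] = ({-8/7, -7/29, 78/5, 48} × {1/8}) ∪ ({-2, -8/7, 48} × {0, 1, …, 6})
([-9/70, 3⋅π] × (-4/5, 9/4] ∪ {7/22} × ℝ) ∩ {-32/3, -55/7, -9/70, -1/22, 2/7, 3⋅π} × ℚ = {-9/70, -1/22, 2/7, 3⋅π} × (ℚ ∩ (-4/5, 9/4])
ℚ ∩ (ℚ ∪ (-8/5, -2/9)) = ℚ ∪ (ℚ ∩ [-8/5, -2/9])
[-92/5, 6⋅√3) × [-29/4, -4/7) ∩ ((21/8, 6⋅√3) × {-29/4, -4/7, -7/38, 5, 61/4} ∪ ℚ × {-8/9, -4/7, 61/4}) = ((21/8, 6⋅√3) × {-29/4}) ∪ ((ℚ ∩ [-92/5, 6⋅√3)) × {-8/9})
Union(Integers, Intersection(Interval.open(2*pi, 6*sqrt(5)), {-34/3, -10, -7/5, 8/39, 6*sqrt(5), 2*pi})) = Integers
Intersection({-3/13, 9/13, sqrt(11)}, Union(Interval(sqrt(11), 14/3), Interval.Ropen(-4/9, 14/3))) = {-3/13, 9/13, sqrt(11)}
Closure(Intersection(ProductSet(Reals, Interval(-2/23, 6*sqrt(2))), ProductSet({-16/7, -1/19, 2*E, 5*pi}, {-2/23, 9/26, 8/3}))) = ProductSet({-16/7, -1/19, 2*E, 5*pi}, {-2/23, 9/26, 8/3})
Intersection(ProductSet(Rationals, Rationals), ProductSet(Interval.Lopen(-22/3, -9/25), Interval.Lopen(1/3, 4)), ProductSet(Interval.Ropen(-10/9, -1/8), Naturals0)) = ProductSet(Intersection(Interval(-10/9, -9/25), Rationals), Range(1, 5, 1))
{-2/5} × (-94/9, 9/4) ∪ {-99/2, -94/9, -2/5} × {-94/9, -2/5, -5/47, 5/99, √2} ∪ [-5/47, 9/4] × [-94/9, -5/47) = ({-2/5} × (-94/9, 9/4)) ∪ ([-5/47, 9/4] × [-94/9, -5/47)) ∪ ({-99/2, -94/9, -2/5} × {-94/9, -2/5, -5/47, 5/99, √2})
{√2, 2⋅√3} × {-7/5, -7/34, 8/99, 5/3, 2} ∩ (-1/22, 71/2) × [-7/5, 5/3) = {√2, 2⋅√3} × {-7/5, -7/34, 8/99}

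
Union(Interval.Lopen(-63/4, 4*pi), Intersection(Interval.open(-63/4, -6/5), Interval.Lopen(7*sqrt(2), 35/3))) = Interval.Lopen(-63/4, 4*pi)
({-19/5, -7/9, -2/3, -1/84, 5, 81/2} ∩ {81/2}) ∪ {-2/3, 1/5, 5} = {-2/3, 1/5, 5, 81/2}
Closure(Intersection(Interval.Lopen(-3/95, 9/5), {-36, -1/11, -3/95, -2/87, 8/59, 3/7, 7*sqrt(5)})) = {-2/87, 8/59, 3/7}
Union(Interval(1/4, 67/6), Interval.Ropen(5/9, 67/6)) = Interval(1/4, 67/6)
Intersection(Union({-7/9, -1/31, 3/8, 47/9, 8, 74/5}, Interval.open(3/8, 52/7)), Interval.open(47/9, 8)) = Interval.open(47/9, 52/7)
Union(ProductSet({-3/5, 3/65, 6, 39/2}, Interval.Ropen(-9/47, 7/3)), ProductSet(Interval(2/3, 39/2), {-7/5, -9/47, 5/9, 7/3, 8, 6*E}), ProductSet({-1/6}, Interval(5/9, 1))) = Union(ProductSet({-1/6}, Interval(5/9, 1)), ProductSet({-3/5, 3/65, 6, 39/2}, Interval.Ropen(-9/47, 7/3)), ProductSet(Interval(2/3, 39/2), {-7/5, -9/47, 5/9, 7/3, 8, 6*E}))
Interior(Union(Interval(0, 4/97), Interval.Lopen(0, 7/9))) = Interval.open(0, 7/9)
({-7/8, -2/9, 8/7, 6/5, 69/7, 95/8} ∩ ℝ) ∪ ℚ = ℚ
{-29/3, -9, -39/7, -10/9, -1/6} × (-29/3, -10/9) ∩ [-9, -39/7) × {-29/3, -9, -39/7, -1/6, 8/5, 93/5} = {-9} × {-9, -39/7}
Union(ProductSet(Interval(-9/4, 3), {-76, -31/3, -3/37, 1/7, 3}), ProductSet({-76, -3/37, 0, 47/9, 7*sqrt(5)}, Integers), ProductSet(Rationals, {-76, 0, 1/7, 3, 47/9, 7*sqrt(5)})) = Union(ProductSet({-76, -3/37, 0, 47/9, 7*sqrt(5)}, Integers), ProductSet(Interval(-9/4, 3), {-76, -31/3, -3/37, 1/7, 3}), ProductSet(Rationals, {-76, 0, 1/7, 3, 47/9, 7*sqrt(5)}))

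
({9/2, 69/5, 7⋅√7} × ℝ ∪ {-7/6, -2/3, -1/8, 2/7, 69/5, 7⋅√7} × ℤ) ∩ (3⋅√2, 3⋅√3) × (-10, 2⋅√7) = {9/2} × (-10, 2⋅√7)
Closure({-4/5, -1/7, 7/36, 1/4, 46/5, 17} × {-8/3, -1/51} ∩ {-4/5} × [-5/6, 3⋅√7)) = {-4/5} × {-1/51}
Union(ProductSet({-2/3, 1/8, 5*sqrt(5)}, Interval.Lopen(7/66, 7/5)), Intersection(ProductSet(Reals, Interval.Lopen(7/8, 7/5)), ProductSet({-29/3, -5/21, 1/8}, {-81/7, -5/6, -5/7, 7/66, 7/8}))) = ProductSet({-2/3, 1/8, 5*sqrt(5)}, Interval.Lopen(7/66, 7/5))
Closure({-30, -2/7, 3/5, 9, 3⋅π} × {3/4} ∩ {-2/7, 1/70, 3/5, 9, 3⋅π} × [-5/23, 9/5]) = {-2/7, 3/5, 9, 3⋅π} × {3/4}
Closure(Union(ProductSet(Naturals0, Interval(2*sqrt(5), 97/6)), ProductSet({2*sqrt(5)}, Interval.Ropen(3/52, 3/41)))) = Union(ProductSet({2*sqrt(5)}, Interval(3/52, 3/41)), ProductSet(Naturals0, Interval(2*sqrt(5), 97/6)))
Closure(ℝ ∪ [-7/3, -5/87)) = (-∞, ∞)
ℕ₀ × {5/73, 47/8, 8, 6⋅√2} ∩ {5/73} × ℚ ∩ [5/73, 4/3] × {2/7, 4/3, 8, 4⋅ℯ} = ∅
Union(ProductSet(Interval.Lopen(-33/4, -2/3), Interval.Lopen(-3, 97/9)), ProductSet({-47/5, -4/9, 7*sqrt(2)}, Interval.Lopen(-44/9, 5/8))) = Union(ProductSet({-47/5, -4/9, 7*sqrt(2)}, Interval.Lopen(-44/9, 5/8)), ProductSet(Interval.Lopen(-33/4, -2/3), Interval.Lopen(-3, 97/9)))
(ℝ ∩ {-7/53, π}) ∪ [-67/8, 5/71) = [-67/8, 5/71) ∪ {π}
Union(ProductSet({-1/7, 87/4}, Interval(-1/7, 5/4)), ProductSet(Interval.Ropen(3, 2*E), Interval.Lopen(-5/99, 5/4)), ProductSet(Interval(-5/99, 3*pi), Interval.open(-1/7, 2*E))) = Union(ProductSet({-1/7, 87/4}, Interval(-1/7, 5/4)), ProductSet(Interval(-5/99, 3*pi), Interval.open(-1/7, 2*E)))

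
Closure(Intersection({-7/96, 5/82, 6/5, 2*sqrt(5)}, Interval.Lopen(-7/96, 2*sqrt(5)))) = {5/82, 6/5, 2*sqrt(5)}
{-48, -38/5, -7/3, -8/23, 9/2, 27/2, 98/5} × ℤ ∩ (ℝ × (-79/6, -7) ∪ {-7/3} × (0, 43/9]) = ({-7/3} × {1, 2, 3, 4}) ∪ ({-48, -38/5, -7/3, -8/23, 9/2, 27/2, 98/5} × {-13, -12, …, -8})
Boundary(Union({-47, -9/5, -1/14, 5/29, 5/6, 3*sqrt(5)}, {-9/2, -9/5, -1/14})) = {-47, -9/2, -9/5, -1/14, 5/29, 5/6, 3*sqrt(5)}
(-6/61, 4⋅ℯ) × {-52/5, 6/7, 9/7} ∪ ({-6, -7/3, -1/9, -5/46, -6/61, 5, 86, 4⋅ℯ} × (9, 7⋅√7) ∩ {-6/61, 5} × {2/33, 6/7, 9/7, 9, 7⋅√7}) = (-6/61, 4⋅ℯ) × {-52/5, 6/7, 9/7}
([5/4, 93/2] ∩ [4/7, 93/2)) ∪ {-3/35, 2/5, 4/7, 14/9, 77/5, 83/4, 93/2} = {-3/35, 2/5, 4/7} ∪ [5/4, 93/2]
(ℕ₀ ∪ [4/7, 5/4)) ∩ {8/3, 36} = {36}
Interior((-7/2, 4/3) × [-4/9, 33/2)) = (-7/2, 4/3) × (-4/9, 33/2)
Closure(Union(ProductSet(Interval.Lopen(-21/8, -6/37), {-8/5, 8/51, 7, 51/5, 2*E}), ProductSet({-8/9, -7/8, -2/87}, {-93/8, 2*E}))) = Union(ProductSet({-8/9, -7/8, -2/87}, {-93/8, 2*E}), ProductSet(Interval(-21/8, -6/37), {-8/5, 8/51, 7, 51/5, 2*E}))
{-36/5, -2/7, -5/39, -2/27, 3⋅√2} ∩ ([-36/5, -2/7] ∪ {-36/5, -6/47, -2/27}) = {-36/5, -2/7, -2/27}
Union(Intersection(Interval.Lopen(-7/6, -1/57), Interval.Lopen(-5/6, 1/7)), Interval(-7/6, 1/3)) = Interval(-7/6, 1/3)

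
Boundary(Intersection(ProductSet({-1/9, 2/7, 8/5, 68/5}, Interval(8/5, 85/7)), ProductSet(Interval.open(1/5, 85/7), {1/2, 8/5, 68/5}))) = ProductSet({2/7, 8/5}, {8/5})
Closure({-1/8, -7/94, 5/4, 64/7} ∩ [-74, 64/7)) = {-1/8, -7/94, 5/4}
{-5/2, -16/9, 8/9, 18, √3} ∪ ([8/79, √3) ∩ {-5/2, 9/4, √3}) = {-5/2, -16/9, 8/9, 18, √3}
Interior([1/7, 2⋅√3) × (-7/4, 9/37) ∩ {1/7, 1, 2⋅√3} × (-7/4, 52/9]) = ∅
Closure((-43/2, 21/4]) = [-43/2, 21/4]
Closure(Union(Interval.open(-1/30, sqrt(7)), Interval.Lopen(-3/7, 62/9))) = Interval(-3/7, 62/9)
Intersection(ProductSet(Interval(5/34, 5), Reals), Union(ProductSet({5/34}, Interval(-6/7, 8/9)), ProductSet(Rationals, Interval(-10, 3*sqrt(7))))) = ProductSet(Intersection(Interval(5/34, 5), Rationals), Interval(-10, 3*sqrt(7)))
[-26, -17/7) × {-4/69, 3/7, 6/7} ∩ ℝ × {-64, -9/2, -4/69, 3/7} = [-26, -17/7) × {-4/69, 3/7}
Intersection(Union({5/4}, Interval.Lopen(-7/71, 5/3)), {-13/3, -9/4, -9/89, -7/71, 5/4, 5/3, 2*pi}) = {5/4, 5/3}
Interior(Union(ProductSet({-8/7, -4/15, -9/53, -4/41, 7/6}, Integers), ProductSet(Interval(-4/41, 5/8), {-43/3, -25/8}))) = EmptySet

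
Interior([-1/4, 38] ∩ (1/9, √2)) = (1/9, √2)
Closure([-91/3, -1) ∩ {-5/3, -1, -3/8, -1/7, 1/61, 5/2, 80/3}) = {-5/3}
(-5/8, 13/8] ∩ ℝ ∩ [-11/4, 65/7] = (-5/8, 13/8]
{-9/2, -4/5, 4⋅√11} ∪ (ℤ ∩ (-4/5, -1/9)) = {-9/2, -4/5, 4⋅√11}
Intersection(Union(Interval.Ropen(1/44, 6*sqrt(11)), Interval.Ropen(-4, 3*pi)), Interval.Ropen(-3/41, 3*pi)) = Interval.Ropen(-3/41, 3*pi)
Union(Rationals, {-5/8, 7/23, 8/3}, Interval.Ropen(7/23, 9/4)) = Union(Interval(7/23, 9/4), Rationals)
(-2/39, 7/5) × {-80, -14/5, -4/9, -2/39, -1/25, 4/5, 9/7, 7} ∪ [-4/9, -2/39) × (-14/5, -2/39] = ([-4/9, -2/39) × (-14/5, -2/39]) ∪ ((-2/39, 7/5) × {-80, -14/5, -4/9, -2/39, -1/25, 4/5, 9/7, 7})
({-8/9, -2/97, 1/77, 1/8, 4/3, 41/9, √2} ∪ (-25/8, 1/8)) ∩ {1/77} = {1/77}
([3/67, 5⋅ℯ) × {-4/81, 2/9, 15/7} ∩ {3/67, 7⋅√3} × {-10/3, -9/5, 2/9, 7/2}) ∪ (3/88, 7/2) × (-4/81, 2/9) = ({3/67, 7⋅√3} × {2/9}) ∪ ((3/88, 7/2) × (-4/81, 2/9))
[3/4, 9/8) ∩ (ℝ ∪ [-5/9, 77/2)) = [3/4, 9/8)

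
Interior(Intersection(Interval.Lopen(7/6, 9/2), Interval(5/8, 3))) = Interval.open(7/6, 3)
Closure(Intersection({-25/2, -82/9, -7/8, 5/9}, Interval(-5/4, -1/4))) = {-7/8}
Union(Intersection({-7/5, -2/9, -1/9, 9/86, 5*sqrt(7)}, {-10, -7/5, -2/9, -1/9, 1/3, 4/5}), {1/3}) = {-7/5, -2/9, -1/9, 1/3}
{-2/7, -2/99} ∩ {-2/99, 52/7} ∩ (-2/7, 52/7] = {-2/99}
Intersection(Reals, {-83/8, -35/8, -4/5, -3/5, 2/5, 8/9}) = {-83/8, -35/8, -4/5, -3/5, 2/5, 8/9}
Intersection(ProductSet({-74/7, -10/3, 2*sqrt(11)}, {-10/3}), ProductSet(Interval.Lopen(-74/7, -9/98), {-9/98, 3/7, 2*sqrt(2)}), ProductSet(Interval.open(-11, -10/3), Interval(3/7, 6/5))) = EmptySet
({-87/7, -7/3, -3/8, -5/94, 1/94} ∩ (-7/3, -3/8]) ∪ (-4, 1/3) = (-4, 1/3)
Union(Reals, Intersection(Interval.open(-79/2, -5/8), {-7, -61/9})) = Reals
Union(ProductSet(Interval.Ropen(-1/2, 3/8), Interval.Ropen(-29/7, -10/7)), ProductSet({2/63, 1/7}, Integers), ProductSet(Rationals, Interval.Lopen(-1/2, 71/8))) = Union(ProductSet({2/63, 1/7}, Integers), ProductSet(Interval.Ropen(-1/2, 3/8), Interval.Ropen(-29/7, -10/7)), ProductSet(Rationals, Interval.Lopen(-1/2, 71/8)))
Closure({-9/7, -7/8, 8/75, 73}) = {-9/7, -7/8, 8/75, 73}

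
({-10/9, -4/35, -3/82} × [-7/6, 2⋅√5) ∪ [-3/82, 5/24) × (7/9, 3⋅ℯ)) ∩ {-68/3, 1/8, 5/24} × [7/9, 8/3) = {1/8} × (7/9, 8/3)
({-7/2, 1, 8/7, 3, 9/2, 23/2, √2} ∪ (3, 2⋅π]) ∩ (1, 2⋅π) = {8/7, √2} ∪ [3, 2⋅π)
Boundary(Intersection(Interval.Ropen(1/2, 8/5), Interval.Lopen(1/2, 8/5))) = {1/2, 8/5}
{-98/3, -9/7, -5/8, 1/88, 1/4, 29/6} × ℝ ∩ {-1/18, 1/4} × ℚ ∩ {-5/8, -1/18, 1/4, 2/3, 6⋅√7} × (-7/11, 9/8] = {1/4} × (ℚ ∩ (-7/11, 9/8])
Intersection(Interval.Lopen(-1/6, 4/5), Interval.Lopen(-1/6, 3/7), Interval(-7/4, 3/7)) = Interval.Lopen(-1/6, 3/7)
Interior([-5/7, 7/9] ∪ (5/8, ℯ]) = (-5/7, ℯ)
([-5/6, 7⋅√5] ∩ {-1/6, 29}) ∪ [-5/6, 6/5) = [-5/6, 6/5)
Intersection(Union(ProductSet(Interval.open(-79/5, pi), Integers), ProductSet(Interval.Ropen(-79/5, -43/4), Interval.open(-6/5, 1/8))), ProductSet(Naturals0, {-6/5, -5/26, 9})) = ProductSet(Range(0, 4, 1), {9})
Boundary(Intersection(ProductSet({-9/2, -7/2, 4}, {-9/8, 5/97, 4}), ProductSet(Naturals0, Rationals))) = ProductSet({4}, {-9/8, 5/97, 4})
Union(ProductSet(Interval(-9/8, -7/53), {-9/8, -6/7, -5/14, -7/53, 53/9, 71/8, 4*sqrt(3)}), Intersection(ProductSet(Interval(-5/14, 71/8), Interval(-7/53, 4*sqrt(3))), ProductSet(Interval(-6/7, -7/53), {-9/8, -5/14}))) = ProductSet(Interval(-9/8, -7/53), {-9/8, -6/7, -5/14, -7/53, 53/9, 71/8, 4*sqrt(3)})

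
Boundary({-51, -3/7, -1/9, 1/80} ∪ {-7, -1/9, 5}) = {-51, -7, -3/7, -1/9, 1/80, 5}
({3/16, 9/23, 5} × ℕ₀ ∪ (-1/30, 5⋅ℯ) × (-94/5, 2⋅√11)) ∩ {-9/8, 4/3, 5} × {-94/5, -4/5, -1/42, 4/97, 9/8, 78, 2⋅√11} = ({5} × {78}) ∪ ({4/3, 5} × {-4/5, -1/42, 4/97, 9/8})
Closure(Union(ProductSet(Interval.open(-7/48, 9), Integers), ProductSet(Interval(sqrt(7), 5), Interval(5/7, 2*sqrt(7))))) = Union(ProductSet(Interval(-7/48, 9), Integers), ProductSet(Interval(sqrt(7), 5), Interval(5/7, 2*sqrt(7))))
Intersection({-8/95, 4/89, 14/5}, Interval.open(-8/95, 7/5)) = {4/89}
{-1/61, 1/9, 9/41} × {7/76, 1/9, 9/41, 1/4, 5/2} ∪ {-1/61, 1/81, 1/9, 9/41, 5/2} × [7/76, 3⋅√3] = {-1/61, 1/81, 1/9, 9/41, 5/2} × [7/76, 3⋅√3]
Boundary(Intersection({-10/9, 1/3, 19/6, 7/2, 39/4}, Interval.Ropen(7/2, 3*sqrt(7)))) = {7/2}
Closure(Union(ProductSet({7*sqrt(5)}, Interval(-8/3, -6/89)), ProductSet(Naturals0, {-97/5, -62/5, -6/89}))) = Union(ProductSet({7*sqrt(5)}, Interval(-8/3, -6/89)), ProductSet(Naturals0, {-97/5, -62/5, -6/89}))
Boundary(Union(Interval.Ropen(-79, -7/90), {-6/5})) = {-79, -7/90}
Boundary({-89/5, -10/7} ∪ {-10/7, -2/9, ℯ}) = {-89/5, -10/7, -2/9, ℯ}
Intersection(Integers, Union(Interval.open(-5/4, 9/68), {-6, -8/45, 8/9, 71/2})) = Union({-6}, Range(-1, 1, 1))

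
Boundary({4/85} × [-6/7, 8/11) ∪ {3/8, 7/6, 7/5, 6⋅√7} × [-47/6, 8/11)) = ({4/85} × [-6/7, 8/11]) ∪ ({3/8, 7/6, 7/5, 6⋅√7} × [-47/6, 8/11])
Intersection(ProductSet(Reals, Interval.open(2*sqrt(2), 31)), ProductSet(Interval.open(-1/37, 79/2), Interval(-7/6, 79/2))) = ProductSet(Interval.open(-1/37, 79/2), Interval.open(2*sqrt(2), 31))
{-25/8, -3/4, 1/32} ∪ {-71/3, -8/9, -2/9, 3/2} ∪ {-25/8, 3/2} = {-71/3, -25/8, -8/9, -3/4, -2/9, 1/32, 3/2}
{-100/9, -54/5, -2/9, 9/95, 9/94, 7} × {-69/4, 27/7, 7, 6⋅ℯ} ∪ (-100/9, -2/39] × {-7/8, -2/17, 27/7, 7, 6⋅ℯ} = ((-100/9, -2/39] × {-7/8, -2/17, 27/7, 7, 6⋅ℯ}) ∪ ({-100/9, -54/5, -2/9, 9/95, 9/94, 7} × {-69/4, 27/7, 7, 6⋅ℯ})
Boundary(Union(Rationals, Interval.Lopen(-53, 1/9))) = Union(Interval(-oo, -53), Interval(1/9, oo))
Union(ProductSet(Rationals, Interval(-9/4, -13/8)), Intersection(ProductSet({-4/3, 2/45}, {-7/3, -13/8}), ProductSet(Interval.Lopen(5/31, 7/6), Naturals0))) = ProductSet(Rationals, Interval(-9/4, -13/8))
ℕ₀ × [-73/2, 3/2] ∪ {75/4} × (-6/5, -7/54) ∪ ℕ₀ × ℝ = (ℕ₀ × ℝ) ∪ ({75/4} × (-6/5, -7/54))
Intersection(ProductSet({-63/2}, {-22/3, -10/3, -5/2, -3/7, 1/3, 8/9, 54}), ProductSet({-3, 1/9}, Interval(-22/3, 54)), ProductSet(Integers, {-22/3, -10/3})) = EmptySet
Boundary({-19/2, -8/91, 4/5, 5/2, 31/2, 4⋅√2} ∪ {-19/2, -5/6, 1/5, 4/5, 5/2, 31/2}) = {-19/2, -5/6, -8/91, 1/5, 4/5, 5/2, 31/2, 4⋅√2}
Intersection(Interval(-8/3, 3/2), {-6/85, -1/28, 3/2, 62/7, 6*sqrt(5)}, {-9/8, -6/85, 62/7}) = {-6/85}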